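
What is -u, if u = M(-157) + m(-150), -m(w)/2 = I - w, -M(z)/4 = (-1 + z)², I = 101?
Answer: 100358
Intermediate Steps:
M(z) = -4*(-1 + z)²
m(w) = -202 + 2*w (m(w) = -2*(101 - w) = -202 + 2*w)
u = -100358 (u = -4*(-1 - 157)² + (-202 + 2*(-150)) = -4*(-158)² + (-202 - 300) = -4*24964 - 502 = -99856 - 502 = -100358)
-u = -1*(-100358) = 100358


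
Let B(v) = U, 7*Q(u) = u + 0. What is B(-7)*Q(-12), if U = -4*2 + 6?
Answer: 24/7 ≈ 3.4286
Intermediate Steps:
U = -2 (U = -8 + 6 = -2)
Q(u) = u/7 (Q(u) = (u + 0)/7 = u/7)
B(v) = -2
B(-7)*Q(-12) = -2*(-12)/7 = -2*(-12/7) = 24/7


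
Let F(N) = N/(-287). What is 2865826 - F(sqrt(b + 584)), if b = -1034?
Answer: 2865826 + 15*I*sqrt(2)/287 ≈ 2.8658e+6 + 0.073914*I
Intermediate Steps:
F(N) = -N/287 (F(N) = N*(-1/287) = -N/287)
2865826 - F(sqrt(b + 584)) = 2865826 - (-1)*sqrt(-1034 + 584)/287 = 2865826 - (-1)*sqrt(-450)/287 = 2865826 - (-1)*15*I*sqrt(2)/287 = 2865826 - (-15)*I*sqrt(2)/287 = 2865826 + 15*I*sqrt(2)/287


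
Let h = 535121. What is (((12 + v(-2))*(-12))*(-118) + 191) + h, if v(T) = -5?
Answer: 545224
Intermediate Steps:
(((12 + v(-2))*(-12))*(-118) + 191) + h = (((12 - 5)*(-12))*(-118) + 191) + 535121 = ((7*(-12))*(-118) + 191) + 535121 = (-84*(-118) + 191) + 535121 = (9912 + 191) + 535121 = 10103 + 535121 = 545224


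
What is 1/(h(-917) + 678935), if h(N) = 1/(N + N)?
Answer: 1834/1245166789 ≈ 1.4729e-6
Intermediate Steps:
h(N) = 1/(2*N)
1/(h(-917) + 678935) = 1/((½)/(-917) + 678935) = 1/((½)*(-1/917) + 678935) = 1/(-1/1834 + 678935) = 1/(1245166789/1834) = 1834/1245166789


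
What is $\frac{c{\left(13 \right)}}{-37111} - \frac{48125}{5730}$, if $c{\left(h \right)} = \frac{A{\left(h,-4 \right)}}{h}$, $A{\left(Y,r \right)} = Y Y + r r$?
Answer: $- \frac{125506105}{14942694} \approx -8.3992$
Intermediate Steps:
$A{\left(Y,r \right)} = Y^{2} + r^{2}$
$c{\left(h \right)} = \frac{16 + h^{2}}{h}$ ($c{\left(h \right)} = \frac{h^{2} + \left(-4\right)^{2}}{h} = \frac{h^{2} + 16}{h} = \frac{16 + h^{2}}{h}$)
$\frac{c{\left(13 \right)}}{-37111} - \frac{48125}{5730} = \frac{13 + \frac{16}{13}}{-37111} - \frac{48125}{5730} = \left(13 + 16 \cdot \frac{1}{13}\right) \left(- \frac{1}{37111}\right) - \frac{9625}{1146} = \left(13 + \frac{16}{13}\right) \left(- \frac{1}{37111}\right) - \frac{9625}{1146} = \frac{185}{13} \left(- \frac{1}{37111}\right) - \frac{9625}{1146} = - \frac{5}{13039} - \frac{9625}{1146} = - \frac{125506105}{14942694}$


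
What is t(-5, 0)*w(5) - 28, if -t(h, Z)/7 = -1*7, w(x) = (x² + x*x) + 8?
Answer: 2814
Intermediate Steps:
w(x) = 8 + 2*x² (w(x) = (x² + x²) + 8 = 2*x² + 8 = 8 + 2*x²)
t(h, Z) = 49 (t(h, Z) = -(-7)*7 = -7*(-7) = 49)
t(-5, 0)*w(5) - 28 = 49*(8 + 2*5²) - 28 = 49*(8 + 2*25) - 28 = 49*(8 + 50) - 28 = 49*58 - 28 = 2842 - 28 = 2814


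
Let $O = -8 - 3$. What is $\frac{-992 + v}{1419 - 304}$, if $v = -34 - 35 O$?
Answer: $- \frac{641}{1115} \approx -0.57489$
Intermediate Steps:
$O = -11$
$v = 351$ ($v = -34 - -385 = -34 + 385 = 351$)
$\frac{-992 + v}{1419 - 304} = \frac{-992 + 351}{1419 - 304} = - \frac{641}{1115}$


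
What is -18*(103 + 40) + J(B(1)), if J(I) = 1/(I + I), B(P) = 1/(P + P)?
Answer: -2573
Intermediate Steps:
B(P) = 1/(2*P)
J(I) = 1/(2*I)
-18*(103 + 40) + J(B(1)) = -18*(103 + 40) + 1/(2*(((½)/1))) = -18*143 + 1/(2*(((½)*1))) = -2574 + 1/(2*(½)) = -2574 + (½)*2 = -2574 + 1 = -2573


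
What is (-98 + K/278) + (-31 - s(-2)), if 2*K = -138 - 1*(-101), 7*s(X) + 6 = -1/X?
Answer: -499269/3892 ≈ -128.28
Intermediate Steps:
s(X) = -6/7 - 1/(7*X) (s(X) = -6/7 + (-1/X)/7 = -6/7 - 1/(7*X))
K = -37/2 (K = (-138 - 1*(-101))/2 = (-138 + 101)/2 = (½)*(-37) = -37/2 ≈ -18.500)
(-98 + K/278) + (-31 - s(-2)) = (-98 - 37/2/278) + (-31 - (-1 - 6*(-2))/(7*(-2))) = (-98 - 37/2*1/278) + (-31 - (-1)*(-1 + 12)/(7*2)) = (-98 - 37/556) + (-31 - (-1)*11/(7*2)) = -54525/556 + (-31 - 1*(-11/14)) = -54525/556 + (-31 + 11/14) = -54525/556 - 423/14 = -499269/3892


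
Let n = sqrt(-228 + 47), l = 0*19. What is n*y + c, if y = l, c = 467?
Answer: 467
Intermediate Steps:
l = 0
y = 0
n = I*sqrt(181) (n = sqrt(-181) = I*sqrt(181) ≈ 13.454*I)
n*y + c = (I*sqrt(181))*0 + 467 = 0 + 467 = 467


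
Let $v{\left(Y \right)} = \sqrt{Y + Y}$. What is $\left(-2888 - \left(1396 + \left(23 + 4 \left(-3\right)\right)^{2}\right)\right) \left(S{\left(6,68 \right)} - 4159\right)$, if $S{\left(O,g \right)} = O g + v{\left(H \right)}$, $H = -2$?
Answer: $16523155 - 8810 i \approx 1.6523 \cdot 10^{7} - 8810.0 i$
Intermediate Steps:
$v{\left(Y \right)} = \sqrt{2} \sqrt{Y}$ ($v{\left(Y \right)} = \sqrt{2 Y} = \sqrt{2} \sqrt{Y}$)
$S{\left(O,g \right)} = 2 i + O g$ ($S{\left(O,g \right)} = O g + \sqrt{2} \sqrt{-2} = O g + \sqrt{2} i \sqrt{2} = O g + 2 i = 2 i + O g$)
$\left(-2888 - \left(1396 + \left(23 + 4 \left(-3\right)\right)^{2}\right)\right) \left(S{\left(6,68 \right)} - 4159\right) = \left(-2888 - \left(1396 + \left(23 + 4 \left(-3\right)\right)^{2}\right)\right) \left(\left(2 i + 6 \cdot 68\right) - 4159\right) = \left(-2888 - \left(1396 + \left(23 - 12\right)^{2}\right)\right) \left(\left(2 i + 408\right) - 4159\right) = \left(-2888 - 1517\right) \left(\left(408 + 2 i\right) - 4159\right) = \left(-2888 - 1517\right) \left(-3751 + 2 i\right) = - 4405 \left(-3751 + 2 i\right) = 16523155 - 8810 i$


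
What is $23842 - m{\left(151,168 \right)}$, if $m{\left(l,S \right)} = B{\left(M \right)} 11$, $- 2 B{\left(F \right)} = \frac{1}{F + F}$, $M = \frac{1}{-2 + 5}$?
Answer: $\frac{95401}{4} \approx 23850.0$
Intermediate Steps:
$M = \frac{1}{3} \approx 0.33333$
$B{\left(F \right)} = - \frac{1}{4 F}$ ($B{\left(F \right)} = - \frac{1}{2 \left(F + F\right)} = - \frac{1}{2 \cdot 2 F} = - \frac{\frac{1}{2} \frac{1}{F}}{2} = - \frac{1}{4 F}$)
$m{\left(l,S \right)} = - \frac{33}{4}$ ($m{\left(l,S \right)} = - \frac{\frac{1}{\frac{1}{3}}}{4} \cdot 11 = \left(- \frac{1}{4}\right) 3 \cdot 11 = \left(- \frac{3}{4}\right) 11 = - \frac{33}{4}$)
$23842 - m{\left(151,168 \right)} = 23842 - - \frac{33}{4} = 23842 + \frac{33}{4} = \frac{95401}{4}$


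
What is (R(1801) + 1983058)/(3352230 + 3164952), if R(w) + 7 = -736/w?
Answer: 3571474115/11737444782 ≈ 0.30428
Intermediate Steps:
R(w) = -7 - 736/w
(R(1801) + 1983058)/(3352230 + 3164952) = ((-7 - 736/1801) + 1983058)/(3352230 + 3164952) = ((-7 - 736*1/1801) + 1983058)/6517182 = ((-7 - 736/1801) + 1983058)*(1/6517182) = (-13343/1801 + 1983058)*(1/6517182) = (3571474115/1801)*(1/6517182) = 3571474115/11737444782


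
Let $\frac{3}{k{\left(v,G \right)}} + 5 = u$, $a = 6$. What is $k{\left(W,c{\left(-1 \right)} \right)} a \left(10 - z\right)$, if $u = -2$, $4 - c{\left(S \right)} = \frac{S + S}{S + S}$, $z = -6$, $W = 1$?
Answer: $- \frac{288}{7} \approx -41.143$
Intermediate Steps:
$c{\left(S \right)} = 3$ ($c{\left(S \right)} = 4 - \frac{S + S}{S + S} = 4 - \frac{2 S}{2 S} = 4 - 2 S \frac{1}{2 S} = 4 - 1 = 3$)
$k{\left(v,G \right)} = - \frac{3}{7}$ ($k{\left(v,G \right)} = \frac{3}{-5 - 2} = \frac{3}{-7} = 3 \left(- \frac{1}{7}\right) = - \frac{3}{7}$)
$k{\left(W,c{\left(-1 \right)} \right)} a \left(10 - z\right) = \left(- \frac{3}{7}\right) 6 \left(10 - -6\right) = - \frac{18 \left(10 + 6\right)}{7} = \left(- \frac{18}{7}\right) 16 = - \frac{288}{7}$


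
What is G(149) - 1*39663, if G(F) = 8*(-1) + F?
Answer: -39522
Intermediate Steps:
G(F) = -8 + F
G(149) - 1*39663 = (-8 + 149) - 1*39663 = 141 - 39663 = -39522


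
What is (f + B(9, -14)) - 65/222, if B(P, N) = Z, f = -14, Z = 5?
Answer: -2063/222 ≈ -9.2928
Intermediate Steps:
B(P, N) = 5
(f + B(9, -14)) - 65/222 = (-14 + 5) - 65/222 = -9 - 65*1/222 = -9 - 65/222 = -2063/222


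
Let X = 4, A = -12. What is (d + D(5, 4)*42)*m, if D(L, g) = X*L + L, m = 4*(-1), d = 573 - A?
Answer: -6540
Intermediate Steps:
d = 585 (d = 573 - 1*(-12) = 573 + 12 = 585)
m = -4
D(L, g) = 5*L (D(L, g) = 4*L + L = 5*L)
(d + D(5, 4)*42)*m = (585 + (5*5)*42)*(-4) = (585 + 25*42)*(-4) = (585 + 1050)*(-4) = 1635*(-4) = -6540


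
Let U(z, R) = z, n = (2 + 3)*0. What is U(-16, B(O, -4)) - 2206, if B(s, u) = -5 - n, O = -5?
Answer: -2222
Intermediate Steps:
n = 0 (n = 5*0 = 0)
B(s, u) = -5 (B(s, u) = -5 - 1*0 = -5 + 0 = -5)
U(-16, B(O, -4)) - 2206 = -16 - 2206 = -2222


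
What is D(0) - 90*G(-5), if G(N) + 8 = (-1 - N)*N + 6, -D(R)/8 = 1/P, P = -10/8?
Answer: 9932/5 ≈ 1986.4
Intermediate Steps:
P = -5/4 (P = -10*⅛ = -5/4 ≈ -1.2500)
D(R) = 32/5 (D(R) = -8/(-5/4) = -8*(-⅘) = 32/5)
G(N) = -2 + N*(-1 - N) (G(N) = -8 + ((-1 - N)*N + 6) = -8 + (N*(-1 - N) + 6) = -8 + (6 + N*(-1 - N)) = -2 + N*(-1 - N))
D(0) - 90*G(-5) = 32/5 - 90*(-2 - 1*(-5) - 1*(-5)²) = 32/5 - 90*(-2 + 5 - 1*25) = 32/5 - 90*(-2 + 5 - 25) = 32/5 - 90*(-22) = 32/5 + 1980 = 9932/5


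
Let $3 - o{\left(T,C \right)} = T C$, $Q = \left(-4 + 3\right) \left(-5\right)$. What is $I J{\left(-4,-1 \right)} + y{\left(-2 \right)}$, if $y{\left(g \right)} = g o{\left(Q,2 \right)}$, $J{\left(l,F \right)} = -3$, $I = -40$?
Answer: $134$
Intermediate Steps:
$Q = 5$ ($Q = \left(-1\right) \left(-5\right) = 5$)
$o{\left(T,C \right)} = 3 - C T$ ($o{\left(T,C \right)} = 3 - T C = 3 - C T$)
$y{\left(g \right)} = - 7 g$ ($y{\left(g \right)} = g \left(3 - 2 \cdot 5\right) = g \left(3 - 10\right) = g \left(-7\right) = - 7 g$)
$I J{\left(-4,-1 \right)} + y{\left(-2 \right)} = \left(-40\right) \left(-3\right) - -14 = 120 + 14 = 134$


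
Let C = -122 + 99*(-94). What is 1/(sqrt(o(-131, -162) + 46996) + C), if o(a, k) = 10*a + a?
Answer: -9428/88841629 - sqrt(45555)/88841629 ≈ -0.00010852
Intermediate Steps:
C = -9428 (C = -122 - 9306 = -9428)
o(a, k) = 11*a
1/(sqrt(o(-131, -162) + 46996) + C) = 1/(sqrt(11*(-131) + 46996) - 9428) = 1/(sqrt(-1441 + 46996) - 9428) = 1/(sqrt(45555) - 9428) = 1/(-9428 + sqrt(45555))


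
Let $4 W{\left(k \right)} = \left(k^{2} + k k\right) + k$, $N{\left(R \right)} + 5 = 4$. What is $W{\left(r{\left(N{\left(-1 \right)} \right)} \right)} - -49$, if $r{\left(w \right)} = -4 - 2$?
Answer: $\frac{131}{2} \approx 65.5$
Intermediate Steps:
$N{\left(R \right)} = -1$ ($N{\left(R \right)} = -5 + 4 = -1$)
$r{\left(w \right)} = -6$
$W{\left(k \right)} = \frac{k^{2}}{2} + \frac{k}{4}$ ($W{\left(k \right)} = \frac{\left(k^{2} + k k\right) + k}{4} = \frac{\left(k^{2} + k^{2}\right) + k}{4} = \frac{2 k^{2} + k}{4} = \frac{k + 2 k^{2}}{4} = \frac{k^{2}}{2} + \frac{k}{4}$)
$W{\left(r{\left(N{\left(-1 \right)} \right)} \right)} - -49 = \frac{1}{4} \left(-6\right) \left(1 + 2 \left(-6\right)\right) - -49 = \frac{1}{4} \left(-6\right) \left(1 - 12\right) + 49 = \frac{1}{4} \left(-6\right) \left(-11\right) + 49 = \frac{33}{2} + 49 = \frac{131}{2}$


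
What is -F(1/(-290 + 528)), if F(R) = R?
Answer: -1/238 ≈ -0.0042017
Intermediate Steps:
-F(1/(-290 + 528)) = -1/(-290 + 528) = -1/238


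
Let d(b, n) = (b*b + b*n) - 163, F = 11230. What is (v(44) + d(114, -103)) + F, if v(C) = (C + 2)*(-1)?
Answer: 12275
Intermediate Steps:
v(C) = -2 - C (v(C) = (2 + C)*(-1) = -2 - C)
d(b, n) = -163 + b² + b*n (d(b, n) = (b² + b*n) - 163 = -163 + b² + b*n)
(v(44) + d(114, -103)) + F = ((-2 - 1*44) + (-163 + 114² + 114*(-103))) + 11230 = ((-2 - 44) + (-163 + 12996 - 11742)) + 11230 = (-46 + 1091) + 11230 = 1045 + 11230 = 12275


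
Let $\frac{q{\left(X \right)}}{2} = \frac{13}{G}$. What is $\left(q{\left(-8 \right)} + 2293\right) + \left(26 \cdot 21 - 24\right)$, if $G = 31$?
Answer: $\frac{87291}{31} \approx 2815.8$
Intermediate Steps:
$q{\left(X \right)} = \frac{26}{31}$ ($q{\left(X \right)} = 2 \cdot \frac{13}{31} = \frac{26}{31}$)
$\left(q{\left(-8 \right)} + 2293\right) + \left(26 \cdot 21 - 24\right) = \left(\frac{26}{31} + 2293\right) + \left(26 \cdot 21 - 24\right) = \frac{71109}{31} + \left(546 - 24\right) = \frac{71109}{31} + 522 = \frac{87291}{31}$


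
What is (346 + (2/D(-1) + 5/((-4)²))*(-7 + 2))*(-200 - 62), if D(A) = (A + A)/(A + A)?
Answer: -700981/8 ≈ -87623.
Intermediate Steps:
D(A) = 1 (D(A) = (2*A)/((2*A)) = (2*A)*(1/(2*A)) = 1)
(346 + (2/D(-1) + 5/((-4)²))*(-7 + 2))*(-200 - 62) = (346 + (2/1 + 5/((-4)²))*(-7 + 2))*(-200 - 62) = (346 + (2*1 + 5/16)*(-5))*(-262) = (346 + (2 + 5*(1/16))*(-5))*(-262) = (346 + (2 + 5/16)*(-5))*(-262) = (346 + (37/16)*(-5))*(-262) = (346 - 185/16)*(-262) = (5351/16)*(-262) = -700981/8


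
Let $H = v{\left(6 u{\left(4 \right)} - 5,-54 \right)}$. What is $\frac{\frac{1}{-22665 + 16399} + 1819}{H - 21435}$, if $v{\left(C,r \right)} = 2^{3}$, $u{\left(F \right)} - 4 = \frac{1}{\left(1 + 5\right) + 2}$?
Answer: $- \frac{11397853}{134261582} \approx -0.084893$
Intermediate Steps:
$u{\left(F \right)} = \frac{33}{8}$ ($u{\left(F \right)} = 4 + \frac{1}{\left(1 + 5\right) + 2} = 4 + \frac{1}{6 + 2} = 4 + \frac{1}{8} = \frac{33}{8}$)
$v{\left(C,r \right)} = 8$
$H = 8$
$\frac{\frac{1}{-22665 + 16399} + 1819}{H - 21435} = \frac{\frac{1}{-22665 + 16399} + 1819}{8 - 21435} = \frac{\frac{1}{-6266} + 1819}{-21427} = \left(- \frac{1}{6266} + 1819\right) \left(- \frac{1}{21427}\right) = \frac{11397853}{6266} \left(- \frac{1}{21427}\right) = - \frac{11397853}{134261582}$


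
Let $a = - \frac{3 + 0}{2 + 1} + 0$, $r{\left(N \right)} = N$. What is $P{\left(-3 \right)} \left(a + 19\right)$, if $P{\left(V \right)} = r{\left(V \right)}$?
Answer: $-54$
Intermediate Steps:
$P{\left(V \right)} = V$
$a = -1$ ($a = - \frac{3}{3} + 0 = \left(-1\right) 1 + 0 = -1 + 0 = -1$)
$P{\left(-3 \right)} \left(a + 19\right) = - 3 \left(-1 + 19\right) = \left(-3\right) 18 = -54$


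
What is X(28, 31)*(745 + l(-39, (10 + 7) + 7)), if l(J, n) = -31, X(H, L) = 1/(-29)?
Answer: -714/29 ≈ -24.621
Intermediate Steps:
X(H, L) = -1/29
X(28, 31)*(745 + l(-39, (10 + 7) + 7)) = -(745 - 31)/29 = -1/29*714 = -714/29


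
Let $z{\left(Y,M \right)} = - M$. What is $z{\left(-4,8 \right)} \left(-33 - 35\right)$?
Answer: $544$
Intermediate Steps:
$z{\left(-4,8 \right)} \left(-33 - 35\right) = \left(-1\right) 8 \left(-33 - 35\right) = \left(-8\right) \left(-68\right) = 544$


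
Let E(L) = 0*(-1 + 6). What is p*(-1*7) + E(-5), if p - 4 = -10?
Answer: 42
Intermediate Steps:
p = -6 (p = 4 - 10 = -6)
E(L) = 0 (E(L) = 0*5 = 0)
p*(-1*7) + E(-5) = -(-6)*7 + 0 = -6*(-7) + 0 = 42 + 0 = 42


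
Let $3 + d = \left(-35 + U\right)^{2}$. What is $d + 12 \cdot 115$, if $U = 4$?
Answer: $2338$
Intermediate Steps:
$d = 958$ ($d = -3 + \left(-35 + 4\right)^{2} = -3 + \left(-31\right)^{2} = -3 + 961 = 958$)
$d + 12 \cdot 115 = 958 + 12 \cdot 115 = 958 + 1380 = 2338$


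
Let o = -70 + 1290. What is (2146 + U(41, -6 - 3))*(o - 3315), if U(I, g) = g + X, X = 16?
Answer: -4510535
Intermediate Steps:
o = 1220
U(I, g) = 16 + g (U(I, g) = g + 16 = 16 + g)
(2146 + U(41, -6 - 3))*(o - 3315) = (2146 + (16 + (-6 - 3)))*(1220 - 3315) = (2146 + (16 - 9))*(-2095) = (2146 + 7)*(-2095) = 2153*(-2095) = -4510535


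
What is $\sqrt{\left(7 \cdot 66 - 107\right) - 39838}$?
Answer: $3 i \sqrt{4387} \approx 198.7 i$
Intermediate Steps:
$\sqrt{\left(7 \cdot 66 - 107\right) - 39838} = \sqrt{\left(462 - 107\right) - 39838} = \sqrt{355 - 39838} = \sqrt{-39483} = 3 i \sqrt{4387}$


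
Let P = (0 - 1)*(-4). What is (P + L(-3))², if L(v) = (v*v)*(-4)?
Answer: 1024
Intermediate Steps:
P = 4 (P = -1*(-4) = 4)
L(v) = -4*v² (L(v) = v²*(-4) = -4*v²)
(P + L(-3))² = (4 - 4*(-3)²)² = (4 - 4*9)² = (4 - 36)² = (-32)² = 1024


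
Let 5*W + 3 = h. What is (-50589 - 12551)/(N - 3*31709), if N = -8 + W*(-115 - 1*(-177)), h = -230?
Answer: 315700/490121 ≈ 0.64413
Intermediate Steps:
W = -233/5 (W = -3/5 + (1/5)*(-230) = -3/5 - 46 = -233/5 ≈ -46.600)
N = -14486/5 (N = -8 - 233*(-115 - 1*(-177))/5 = -8 - 233*(-115 + 177)/5 = -8 - 233/5*62 = -8 - 14446/5 = -14486/5 ≈ -2897.2)
(-50589 - 12551)/(N - 3*31709) = (-50589 - 12551)/(-14486/5 - 3*31709) = -63140/(-14486/5 - 95127) = -63140/(-490121/5) = -63140*(-5/490121) = 315700/490121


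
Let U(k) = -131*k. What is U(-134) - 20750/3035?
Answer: 10651128/607 ≈ 17547.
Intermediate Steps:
U(-134) - 20750/3035 = -131*(-134) - 20750/3035 = 17554 - 20750/3035 = 17554 - 1*4150/607 = 17554 - 4150/607 = 10651128/607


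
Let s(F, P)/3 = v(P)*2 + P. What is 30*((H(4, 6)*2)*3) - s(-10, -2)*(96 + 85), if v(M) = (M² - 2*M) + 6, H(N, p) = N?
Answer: -13398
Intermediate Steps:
v(M) = 6 + M² - 2*M
s(F, P) = 36 - 9*P + 6*P² (s(F, P) = 3*((6 + P² - 2*P)*2 + P) = 3*((12 - 4*P + 2*P²) + P) = 3*(12 - 3*P + 2*P²) = 36 - 9*P + 6*P²)
30*((H(4, 6)*2)*3) - s(-10, -2)*(96 + 85) = 30*((4*2)*3) - (36 - 9*(-2) + 6*(-2)²)*(96 + 85) = 30*(8*3) - (36 + 18 + 6*4)*181 = 30*24 - (36 + 18 + 24)*181 = 720 - 78*181 = 720 - 1*14118 = 720 - 14118 = -13398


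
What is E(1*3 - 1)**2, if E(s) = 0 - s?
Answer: 4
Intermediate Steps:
E(s) = -s
E(1*3 - 1)**2 = (-(1*3 - 1))**2 = (-(3 - 1))**2 = (-1*2)**2 = (-2)**2 = 4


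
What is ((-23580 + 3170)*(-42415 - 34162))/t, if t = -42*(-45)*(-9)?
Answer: -156293657/1701 ≈ -91883.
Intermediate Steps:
t = -17010 (t = 1890*(-9) = -17010)
((-23580 + 3170)*(-42415 - 34162))/t = ((-23580 + 3170)*(-42415 - 34162))/(-17010) = -20410*(-76577)*(-1/17010) = 1562936570*(-1/17010) = -156293657/1701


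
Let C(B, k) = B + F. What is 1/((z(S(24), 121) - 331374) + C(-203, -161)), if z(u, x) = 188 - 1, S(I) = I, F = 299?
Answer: -1/331091 ≈ -3.0203e-6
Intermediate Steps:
z(u, x) = 187
C(B, k) = 299 + B (C(B, k) = B + 299 = 299 + B)
1/((z(S(24), 121) - 331374) + C(-203, -161)) = 1/((187 - 331374) + (299 - 203)) = 1/(-331187 + 96) = 1/(-331091) = -1/331091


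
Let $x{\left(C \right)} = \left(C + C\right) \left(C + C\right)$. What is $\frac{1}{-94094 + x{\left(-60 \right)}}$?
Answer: $- \frac{1}{79694} \approx -1.2548 \cdot 10^{-5}$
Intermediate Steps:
$x{\left(C \right)} = 4 C^{2}$ ($x{\left(C \right)} = 2 C 2 C = 4 C^{2}$)
$\frac{1}{-94094 + x{\left(-60 \right)}} = \frac{1}{-94094 + 4 \left(-60\right)^{2}} = \frac{1}{-94094 + 4 \cdot 3600} = \frac{1}{-94094 + 14400} = \frac{1}{-79694} = - \frac{1}{79694}$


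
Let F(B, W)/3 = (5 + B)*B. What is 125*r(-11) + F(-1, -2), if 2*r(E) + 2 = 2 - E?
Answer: 1351/2 ≈ 675.50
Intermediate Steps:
r(E) = -E/2 (r(E) = -1 + (2 - E)/2 = -1 + (1 - E/2) = -E/2)
F(B, W) = 3*B*(5 + B) (F(B, W) = 3*((5 + B)*B) = 3*(B*(5 + B)) = 3*B*(5 + B))
125*r(-11) + F(-1, -2) = 125*(-½*(-11)) + 3*(-1)*(5 - 1) = 125*(11/2) + 3*(-1)*4 = 1375/2 - 12 = 1351/2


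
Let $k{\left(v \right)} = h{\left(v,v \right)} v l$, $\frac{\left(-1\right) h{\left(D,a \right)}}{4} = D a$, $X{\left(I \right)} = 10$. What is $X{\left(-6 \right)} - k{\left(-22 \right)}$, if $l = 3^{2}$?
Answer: $-383318$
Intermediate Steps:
$h{\left(D,a \right)} = - 4 D a$
$l = 9$
$k{\left(v \right)} = - 36 v^{3}$ ($k{\left(v \right)} = - 4 v v v 9 = - 4 v^{2} v 9 = - 4 v^{3} \cdot 9 = - 36 v^{3}$)
$X{\left(-6 \right)} - k{\left(-22 \right)} = 10 - - 36 \left(-22\right)^{3} = 10 - \left(-36\right) \left(-10648\right) = 10 - 383328 = -383318$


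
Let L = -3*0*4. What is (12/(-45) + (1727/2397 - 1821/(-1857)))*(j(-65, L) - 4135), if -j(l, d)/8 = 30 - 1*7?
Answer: -15320408628/2472905 ≈ -6195.3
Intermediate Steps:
L = 0 (L = 0*4 = 0)
j(l, d) = -184 (j(l, d) = -8*(30 - 1*7) = -8*(30 - 7) = -8*23 = -184)
(12/(-45) + (1727/2397 - 1821/(-1857)))*(j(-65, L) - 4135) = (12/(-45) + (1727/2397 - 1821/(-1857)))*(-184 - 4135) = (12*(-1/45) + (1727*(1/2397) - 1821*(-1/1857)))*(-4319) = (-4/15 + (1727/2397 + 607/619))*(-4319) = (-4/15 + 2523992/1483743)*(-4319) = (3547212/2472905)*(-4319) = -15320408628/2472905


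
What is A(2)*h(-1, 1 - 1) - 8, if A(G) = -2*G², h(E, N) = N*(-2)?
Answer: -8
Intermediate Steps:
h(E, N) = -2*N
A(2)*h(-1, 1 - 1) - 8 = (-2*2²)*(-2*(1 - 1)) - 8 = (-2*4)*(-2*0) - 8 = -8*0 - 8 = 0 - 8 = -8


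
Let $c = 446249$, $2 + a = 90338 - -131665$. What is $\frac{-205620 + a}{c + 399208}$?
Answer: $\frac{16381}{845457} \approx 0.019375$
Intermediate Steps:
$a = 222001$ ($a = -2 + \left(90338 - -131665\right) = -2 + \left(90338 + 131665\right) = -2 + 222003 = 222001$)
$\frac{-205620 + a}{c + 399208} = \frac{-205620 + 222001}{446249 + 399208} = \frac{16381}{845457}$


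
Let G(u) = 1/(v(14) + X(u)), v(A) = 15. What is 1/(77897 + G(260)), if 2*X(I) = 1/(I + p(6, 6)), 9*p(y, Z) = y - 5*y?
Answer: 23163/1804329755 ≈ 1.2837e-5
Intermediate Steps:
p(y, Z) = -4*y/9 (p(y, Z) = (y - 5*y)/9 = (-4*y)/9 = -4*y/9)
X(I) = 1/(2*(-8/3 + I)) (X(I) = 1/(2*(I - 4/9*6)) = 1/(2*(I - 8/3)) = 1/(2*(-8/3 + I)))
G(u) = 1/(15 + 3/(2*(-8 + 3*u)))
1/(77897 + G(260)) = 1/(77897 + 2*(-8 + 3*260)/(3*(-79 + 30*260))) = 1/(77897 + 2*(-8 + 780)/(3*(-79 + 7800))) = 1/(77897 + (⅔)*772/7721) = 1/(77897 + (⅔)*(1/7721)*772) = 1/(77897 + 1544/23163) = 1/(1804329755/23163) = 23163/1804329755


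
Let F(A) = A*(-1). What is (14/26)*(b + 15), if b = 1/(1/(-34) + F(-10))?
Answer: 35833/4407 ≈ 8.1309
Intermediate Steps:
F(A) = -A
b = 34/339 (b = 1/(1/(-34) - 1*(-10)) = 1/(-1/34 + 10) = 1/(339/34) = 34/339 ≈ 0.10029)
(14/26)*(b + 15) = (14/26)*(34/339 + 15) = (14*(1/26))*(5119/339) = (7/13)*(5119/339) = 35833/4407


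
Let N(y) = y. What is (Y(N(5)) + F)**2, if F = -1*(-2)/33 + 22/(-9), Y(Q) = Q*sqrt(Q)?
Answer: 1280821/9801 - 2360*sqrt(5)/99 ≈ 77.378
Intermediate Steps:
Y(Q) = Q**(3/2)
F = -236/99 (F = 2*(1/33) + 22*(-1/9) = 2/33 - 22/9 = -236/99 ≈ -2.3838)
(Y(N(5)) + F)**2 = (5**(3/2) - 236/99)**2 = (5*sqrt(5) - 236/99)**2 = (-236/99 + 5*sqrt(5))**2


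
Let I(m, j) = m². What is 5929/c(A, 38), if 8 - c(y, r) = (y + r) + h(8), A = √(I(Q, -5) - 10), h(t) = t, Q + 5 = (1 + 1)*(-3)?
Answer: -225302/1333 + 5929*√111/1333 ≈ -122.16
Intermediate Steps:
Q = -11 (Q = -5 + (1 + 1)*(-3) = -5 + 2*(-3) = -5 - 6 = -11)
A = √111 (A = √((-11)² - 10) = √(121 - 10) = √111 ≈ 10.536)
c(y, r) = -r - y (c(y, r) = 8 - ((y + r) + 8) = 8 - ((r + y) + 8) = 8 - (8 + r + y) = 8 + (-8 - r - y) = -r - y)
5929/c(A, 38) = 5929/(-1*38 - √111) = 5929/(-38 - √111)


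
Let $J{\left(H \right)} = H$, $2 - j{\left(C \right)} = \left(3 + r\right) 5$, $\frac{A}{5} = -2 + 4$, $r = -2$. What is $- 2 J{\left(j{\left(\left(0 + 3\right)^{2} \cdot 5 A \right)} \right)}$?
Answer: $6$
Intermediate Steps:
$A = 10$ ($A = 5 \left(-2 + 4\right) = 5 \cdot 2 = 10$)
$j{\left(C \right)} = -3$ ($j{\left(C \right)} = 2 - \left(3 - 2\right) 5 = 2 - 1 \cdot 5 = 2 - 5 = -3$)
$- 2 J{\left(j{\left(\left(0 + 3\right)^{2} \cdot 5 A \right)} \right)} = \left(-2\right) \left(-3\right) = 6$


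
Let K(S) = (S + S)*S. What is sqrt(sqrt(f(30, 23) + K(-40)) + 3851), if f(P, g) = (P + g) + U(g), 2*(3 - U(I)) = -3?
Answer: sqrt(15404 + 2*sqrt(13030))/2 ≈ 62.515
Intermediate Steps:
U(I) = 9/2 (U(I) = 3 - 1/2*(-3) = 3 + 3/2 = 9/2)
K(S) = 2*S**2 (K(S) = (2*S)*S = 2*S**2)
f(P, g) = 9/2 + P + g (f(P, g) = (P + g) + 9/2 = 9/2 + P + g)
sqrt(sqrt(f(30, 23) + K(-40)) + 3851) = sqrt(sqrt((9/2 + 30 + 23) + 2*(-40)**2) + 3851) = sqrt(sqrt(115/2 + 2*1600) + 3851) = sqrt(sqrt(115/2 + 3200) + 3851) = sqrt(sqrt(6515/2) + 3851) = sqrt(sqrt(13030)/2 + 3851) = sqrt(3851 + sqrt(13030)/2)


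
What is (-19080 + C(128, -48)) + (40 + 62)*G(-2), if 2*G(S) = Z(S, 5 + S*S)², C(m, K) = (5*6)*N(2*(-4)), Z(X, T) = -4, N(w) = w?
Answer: -18504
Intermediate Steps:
C(m, K) = -240 (C(m, K) = (5*6)*(2*(-4)) = 30*(-8) = -240)
G(S) = 8 (G(S) = (½)*(-4)² = (½)*16 = 8)
(-19080 + C(128, -48)) + (40 + 62)*G(-2) = (-19080 - 240) + (40 + 62)*8 = -19320 + 102*8 = -19320 + 816 = -18504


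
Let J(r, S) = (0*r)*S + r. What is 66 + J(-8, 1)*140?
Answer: -1054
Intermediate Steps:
J(r, S) = r (J(r, S) = 0*S + r = 0 + r = r)
66 + J(-8, 1)*140 = 66 - 8*140 = 66 - 1120 = -1054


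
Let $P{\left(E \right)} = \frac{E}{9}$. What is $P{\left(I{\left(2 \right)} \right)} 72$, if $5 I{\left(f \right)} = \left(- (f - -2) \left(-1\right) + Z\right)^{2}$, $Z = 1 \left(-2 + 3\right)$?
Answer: $40$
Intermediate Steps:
$Z = 1$ ($Z = 1 \cdot 1 = 1$)
$I{\left(f \right)} = \frac{\left(3 + f\right)^{2}}{5}$ ($I{\left(f \right)} = \frac{\left(- (f - -2) \left(-1\right) + 1\right)^{2}}{5} = \frac{\left(- (f + 2) \left(-1\right) + 1\right)^{2}}{5} = \frac{\left(- (2 + f) \left(-1\right) + 1\right)^{2}}{5} = \frac{\left(\left(-2 - f\right) \left(-1\right) + 1\right)^{2}}{5} = \frac{\left(\left(2 + f\right) + 1\right)^{2}}{5} = \frac{\left(3 + f\right)^{2}}{5}$)
$P{\left(E \right)} = \frac{E}{9}$ ($P{\left(E \right)} = E \frac{1}{9} = \frac{E}{9}$)
$P{\left(I{\left(2 \right)} \right)} 72 = \frac{\frac{1}{5} \left(3 + 2\right)^{2}}{9} \cdot 72 = \frac{\frac{1}{5} \cdot 5^{2}}{9} \cdot 72 = \frac{\frac{1}{5} \cdot 25}{9} \cdot 72 = \frac{1}{9} \cdot 5 \cdot 72 = \frac{5}{9} \cdot 72 = 40$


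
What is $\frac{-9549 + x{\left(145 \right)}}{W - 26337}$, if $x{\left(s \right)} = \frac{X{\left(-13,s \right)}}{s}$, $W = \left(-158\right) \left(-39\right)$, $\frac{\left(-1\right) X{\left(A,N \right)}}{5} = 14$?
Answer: $\frac{55387}{117015} \approx 0.47333$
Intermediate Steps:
$X{\left(A,N \right)} = -70$ ($X{\left(A,N \right)} = \left(-5\right) 14 = -70$)
$W = 6162$
$x{\left(s \right)} = - \frac{70}{s}$
$\frac{-9549 + x{\left(145 \right)}}{W - 26337} = \frac{-9549 - \frac{70}{145}}{6162 - 26337} = \frac{-9549 - \frac{14}{29}}{-20175} = \left(-9549 - \frac{14}{29}\right) \left(- \frac{1}{20175}\right) = \left(- \frac{276935}{29}\right) \left(- \frac{1}{20175}\right) = \frac{55387}{117015}$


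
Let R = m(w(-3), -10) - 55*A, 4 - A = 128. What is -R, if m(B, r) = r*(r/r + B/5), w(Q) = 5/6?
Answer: -20425/3 ≈ -6808.3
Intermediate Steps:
A = -124 (A = 4 - 1*128 = 4 - 128 = -124)
w(Q) = ⅚ (w(Q) = 5*(⅙) = ⅚)
m(B, r) = r*(1 + B/5) (m(B, r) = r*(1 + B*(⅕)) = r*(1 + B/5))
R = 20425/3 (R = (⅕)*(-10)*(5 + ⅚) - 55*(-124) = (⅕)*(-10)*(35/6) + 6820 = -35/3 + 6820 = 20425/3 ≈ 6808.3)
-R = -1*20425/3 = -20425/3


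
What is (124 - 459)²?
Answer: 112225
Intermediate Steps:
(124 - 459)² = (-335)² = 112225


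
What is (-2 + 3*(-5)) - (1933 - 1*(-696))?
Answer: -2646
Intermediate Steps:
(-2 + 3*(-5)) - (1933 - 1*(-696)) = (-2 - 15) - (1933 + 696) = -17 - 1*2629 = -17 - 2629 = -2646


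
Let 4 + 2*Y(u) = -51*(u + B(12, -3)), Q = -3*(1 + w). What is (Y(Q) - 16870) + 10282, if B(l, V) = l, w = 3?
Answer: -6590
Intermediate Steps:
Q = -12 (Q = -3*(1 + 3) = -3*4 = -12)
Y(u) = -308 - 51*u/2 (Y(u) = -2 + (-51*(u + 12))/2 = -2 + (-51*(12 + u))/2 = -2 + (-612 - 51*u)/2 = -2 + (-306 - 51*u/2) = -308 - 51*u/2)
(Y(Q) - 16870) + 10282 = ((-308 - 51/2*(-12)) - 16870) + 10282 = ((-308 + 306) - 16870) + 10282 = (-2 - 16870) + 10282 = -16872 + 10282 = -6590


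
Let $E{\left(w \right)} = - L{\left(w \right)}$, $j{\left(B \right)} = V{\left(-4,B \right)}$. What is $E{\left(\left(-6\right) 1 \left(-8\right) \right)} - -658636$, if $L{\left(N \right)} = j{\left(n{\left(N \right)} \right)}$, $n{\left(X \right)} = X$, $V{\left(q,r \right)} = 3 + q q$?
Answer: $658617$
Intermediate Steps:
$V{\left(q,r \right)} = 3 + q^{2}$
$j{\left(B \right)} = 19$ ($j{\left(B \right)} = 3 + \left(-4\right)^{2} = 3 + 16 = 19$)
$L{\left(N \right)} = 19$
$E{\left(w \right)} = -19$ ($E{\left(w \right)} = \left(-1\right) 19 = -19$)
$E{\left(\left(-6\right) 1 \left(-8\right) \right)} - -658636 = -19 - -658636 = -19 + 658636 = 658617$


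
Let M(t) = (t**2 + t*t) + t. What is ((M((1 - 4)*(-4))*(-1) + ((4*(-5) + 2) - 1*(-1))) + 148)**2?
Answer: 28561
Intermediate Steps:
M(t) = t + 2*t**2 (M(t) = (t**2 + t**2) + t = 2*t**2 + t = t + 2*t**2)
((M((1 - 4)*(-4))*(-1) + ((4*(-5) + 2) - 1*(-1))) + 148)**2 = (((((1 - 4)*(-4))*(1 + 2*((1 - 4)*(-4))))*(-1) + ((4*(-5) + 2) - 1*(-1))) + 148)**2 = ((((-3*(-4))*(1 + 2*(-3*(-4))))*(-1) + ((-20 + 2) + 1)) + 148)**2 = (((12*(1 + 2*12))*(-1) + (-18 + 1)) + 148)**2 = (((12*(1 + 24))*(-1) - 17) + 148)**2 = (((12*25)*(-1) - 17) + 148)**2 = ((300*(-1) - 17) + 148)**2 = ((-300 - 17) + 148)**2 = (-317 + 148)**2 = (-169)**2 = 28561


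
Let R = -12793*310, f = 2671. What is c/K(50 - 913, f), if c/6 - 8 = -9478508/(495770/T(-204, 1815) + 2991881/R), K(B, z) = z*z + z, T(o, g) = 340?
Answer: -79780815571007/14609275959580582 ≈ -0.0054610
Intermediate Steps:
R = -3965830
K(B, z) = z + z**2 (K(B, z) = z**2 + z = z + z**2)
c = -638246524568056/16376019163 (c = 48 + 6*(-9478508/(495770/340 + 2991881/(-3965830))) = 48 + 6*(-9478508/(495770*(1/340) + 2991881*(-1/3965830))) = 48 + 6*(-9478508/(49577/34 - 2991881/3965830)) = 48 + 6*(-9478508/49128057489/33709555) = 48 + 6*(-9478508*33709555/49128057489) = 48 + 6*(-319516286743940/49128057489) = 48 - 639032573487880/16376019163 = -638246524568056/16376019163 ≈ -38974.)
c/K(50 - 913, f) = -638246524568056*1/(2671*(1 + 2671))/16376019163 = -638246524568056/(16376019163*(2671*2672)) = -638246524568056/16376019163/7136912 = -638246524568056/16376019163*1/7136912 = -79780815571007/14609275959580582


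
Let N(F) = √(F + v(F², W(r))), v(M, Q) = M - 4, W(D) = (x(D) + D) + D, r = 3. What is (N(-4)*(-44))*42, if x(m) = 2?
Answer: -3696*√2 ≈ -5226.9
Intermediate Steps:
W(D) = 2 + 2*D (W(D) = (2 + D) + D = 2 + 2*D)
v(M, Q) = -4 + M
N(F) = √(-4 + F + F²) (N(F) = √(F + (-4 + F²)) = √(-4 + F + F²))
(N(-4)*(-44))*42 = (√(-4 - 4 + (-4)²)*(-44))*42 = (√(-4 - 4 + 16)*(-44))*42 = (√8*(-44))*42 = ((2*√2)*(-44))*42 = -88*√2*42 = -3696*√2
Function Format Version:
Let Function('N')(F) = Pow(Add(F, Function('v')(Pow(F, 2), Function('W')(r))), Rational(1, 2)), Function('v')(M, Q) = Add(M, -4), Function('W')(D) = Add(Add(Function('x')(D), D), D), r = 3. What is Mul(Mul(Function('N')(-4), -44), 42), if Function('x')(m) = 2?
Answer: Mul(-3696, Pow(2, Rational(1, 2))) ≈ -5226.9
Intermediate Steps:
Function('W')(D) = Add(2, Mul(2, D)) (Function('W')(D) = Add(Add(2, D), D) = Add(2, Mul(2, D)))
Function('v')(M, Q) = Add(-4, M)
Function('N')(F) = Pow(Add(-4, F, Pow(F, 2)), Rational(1, 2)) (Function('N')(F) = Pow(Add(F, Add(-4, Pow(F, 2))), Rational(1, 2)) = Pow(Add(-4, F, Pow(F, 2)), Rational(1, 2)))
Mul(Mul(Function('N')(-4), -44), 42) = Mul(Mul(Pow(Add(-4, -4, Pow(-4, 2)), Rational(1, 2)), -44), 42) = Mul(Mul(Pow(Add(-4, -4, 16), Rational(1, 2)), -44), 42) = Mul(Mul(Pow(8, Rational(1, 2)), -44), 42) = Mul(Mul(Mul(2, Pow(2, Rational(1, 2))), -44), 42) = Mul(Mul(-88, Pow(2, Rational(1, 2))), 42) = Mul(-3696, Pow(2, Rational(1, 2)))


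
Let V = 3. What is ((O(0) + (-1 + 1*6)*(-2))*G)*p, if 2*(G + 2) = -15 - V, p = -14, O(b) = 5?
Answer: -770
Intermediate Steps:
G = -11 (G = -2 + (-15 - 1*3)/2 = -2 + (-15 - 3)/2 = -2 + (½)*(-18) = -2 - 9 = -11)
((O(0) + (-1 + 1*6)*(-2))*G)*p = ((5 + (-1 + 1*6)*(-2))*(-11))*(-14) = ((5 + (-1 + 6)*(-2))*(-11))*(-14) = ((5 + 5*(-2))*(-11))*(-14) = ((5 - 10)*(-11))*(-14) = -5*(-11)*(-14) = 55*(-14) = -770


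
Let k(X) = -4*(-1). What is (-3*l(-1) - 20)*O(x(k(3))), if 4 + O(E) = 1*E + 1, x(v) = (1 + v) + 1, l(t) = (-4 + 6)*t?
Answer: -42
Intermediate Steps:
l(t) = 2*t
k(X) = 4
x(v) = 2 + v
O(E) = -3 + E (O(E) = -4 + (1*E + 1) = -4 + (E + 1) = -4 + (1 + E) = -3 + E)
(-3*l(-1) - 20)*O(x(k(3))) = (-6*(-1) - 20)*(-3 + (2 + 4)) = (-3*(-2) - 20)*(-3 + 6) = (6 - 20)*3 = -14*3 = -42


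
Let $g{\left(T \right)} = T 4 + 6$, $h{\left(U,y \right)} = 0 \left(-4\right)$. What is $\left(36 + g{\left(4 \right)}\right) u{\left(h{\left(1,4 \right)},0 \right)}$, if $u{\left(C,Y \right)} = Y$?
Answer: $0$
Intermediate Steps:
$h{\left(U,y \right)} = 0$
$g{\left(T \right)} = 6 + 4 T$ ($g{\left(T \right)} = 4 T + 6 = 6 + 4 T$)
$\left(36 + g{\left(4 \right)}\right) u{\left(h{\left(1,4 \right)},0 \right)} = \left(36 + \left(6 + 4 \cdot 4\right)\right) 0 = \left(36 + \left(6 + 16\right)\right) 0 = \left(36 + 22\right) 0 = 58 \cdot 0 = 0$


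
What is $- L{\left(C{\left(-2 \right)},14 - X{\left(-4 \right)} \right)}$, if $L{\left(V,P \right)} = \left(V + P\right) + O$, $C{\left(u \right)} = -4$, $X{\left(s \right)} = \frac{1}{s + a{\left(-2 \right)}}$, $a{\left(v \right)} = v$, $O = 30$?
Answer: $- \frac{241}{6} \approx -40.167$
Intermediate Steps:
$X{\left(s \right)} = \frac{1}{-2 + s}$ ($X{\left(s \right)} = \frac{1}{s - 2} = \frac{1}{-2 + s}$)
$L{\left(V,P \right)} = 30 + P + V$ ($L{\left(V,P \right)} = \left(V + P\right) + 30 = \left(P + V\right) + 30 = 30 + P + V$)
$- L{\left(C{\left(-2 \right)},14 - X{\left(-4 \right)} \right)} = - (30 + \left(14 - \frac{1}{-2 - 4}\right) - 4) = - (30 + \left(14 - \frac{1}{-6}\right) - 4) = - (30 + \left(14 - - \frac{1}{6}\right) - 4) = - (30 + \left(14 + \frac{1}{6}\right) - 4) = - (30 + \frac{85}{6} - 4) = \left(-1\right) \frac{241}{6} = - \frac{241}{6}$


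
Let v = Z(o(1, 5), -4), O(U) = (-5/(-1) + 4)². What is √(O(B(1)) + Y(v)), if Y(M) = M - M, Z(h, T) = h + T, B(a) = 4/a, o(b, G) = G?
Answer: 9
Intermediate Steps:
Z(h, T) = T + h
O(U) = 81 (O(U) = (-5*(-1) + 4)² = (5 + 4)² = 9² = 81)
v = 1 (v = -4 + 5 = 1)
Y(M) = 0
√(O(B(1)) + Y(v)) = √(81 + 0) = √81 = 9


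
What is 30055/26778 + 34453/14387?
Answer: 1354983719/385255086 ≈ 3.5171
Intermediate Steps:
30055/26778 + 34453/14387 = 1354983719/385255086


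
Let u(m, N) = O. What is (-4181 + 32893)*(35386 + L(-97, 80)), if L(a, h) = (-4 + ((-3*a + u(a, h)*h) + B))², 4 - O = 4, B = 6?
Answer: 3480899320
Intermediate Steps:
O = 0 (O = 4 - 1*4 = 4 - 4 = 0)
u(m, N) = 0
L(a, h) = (2 - 3*a)² (L(a, h) = (-4 + ((-3*a + 0*h) + 6))² = (-4 + ((-3*a + 0) + 6))² = (-4 + (-3*a + 6))² = (-4 + (6 - 3*a))² = (2 - 3*a)²)
(-4181 + 32893)*(35386 + L(-97, 80)) = (-4181 + 32893)*(35386 + (2 - 3*(-97))²) = 28712*(35386 + (2 + 291)²) = 28712*(35386 + 293²) = 28712*(35386 + 85849) = 28712*121235 = 3480899320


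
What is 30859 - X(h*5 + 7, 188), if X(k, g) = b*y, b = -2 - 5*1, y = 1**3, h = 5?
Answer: 30866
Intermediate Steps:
y = 1
b = -7 (b = -2 - 5 = -7)
X(k, g) = -7 (X(k, g) = -7*1 = -7)
30859 - X(h*5 + 7, 188) = 30859 - 1*(-7) = 30859 + 7 = 30866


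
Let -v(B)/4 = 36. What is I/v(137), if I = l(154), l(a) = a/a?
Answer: -1/144 ≈ -0.0069444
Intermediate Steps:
v(B) = -144 (v(B) = -4*36 = -144)
l(a) = 1
I = 1
I/v(137) = 1/(-144) = 1*(-1/144) = -1/144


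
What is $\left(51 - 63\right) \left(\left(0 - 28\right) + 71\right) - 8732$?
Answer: $-9248$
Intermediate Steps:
$\left(51 - 63\right) \left(\left(0 - 28\right) + 71\right) - 8732 = - 12 \left(\left(0 - 28\right) + 71\right) - 8732 = - 12 \left(-28 + 71\right) - 8732 = \left(-12\right) 43 - 8732 = -516 - 8732 = -9248$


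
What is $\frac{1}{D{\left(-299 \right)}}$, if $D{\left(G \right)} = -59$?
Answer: $- \frac{1}{59} \approx -0.016949$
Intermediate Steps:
$\frac{1}{D{\left(-299 \right)}} = \frac{1}{-59} = - \frac{1}{59}$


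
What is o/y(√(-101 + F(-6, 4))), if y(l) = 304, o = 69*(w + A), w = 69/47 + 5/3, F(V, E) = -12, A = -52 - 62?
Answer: -22471/893 ≈ -25.163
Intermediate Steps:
A = -114
w = 442/141 (w = 69*(1/47) + 5*(⅓) = 69/47 + 5/3 = 442/141 ≈ 3.1348)
o = -359536/47 (o = 69*(442/141 - 114) = 69*(-15632/141) = -359536/47 ≈ -7649.7)
o/y(√(-101 + F(-6, 4))) = -359536/47/304 = -359536/47*1/304 = -22471/893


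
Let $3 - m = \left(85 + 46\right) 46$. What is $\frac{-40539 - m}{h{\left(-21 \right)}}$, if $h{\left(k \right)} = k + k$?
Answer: $\frac{17258}{21} \approx 821.81$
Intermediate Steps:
$h{\left(k \right)} = 2 k$
$m = -6023$ ($m = 3 - \left(85 + 46\right) 46 = 3 - 131 \cdot 46 = 3 - 6026 = -6023$)
$\frac{-40539 - m}{h{\left(-21 \right)}} = \frac{-40539 - -6023}{2 \left(-21\right)} = \frac{-40539 + 6023}{-42} = \left(-34516\right) \left(- \frac{1}{42}\right) = \frac{17258}{21}$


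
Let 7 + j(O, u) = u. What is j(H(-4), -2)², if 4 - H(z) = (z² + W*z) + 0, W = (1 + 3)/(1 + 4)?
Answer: 81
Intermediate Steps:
W = ⅘ (W = 4/5 = 4*(⅕) = ⅘ ≈ 0.80000)
H(z) = 4 - z² - 4*z/5 (H(z) = 4 - ((z² + 4*z/5) + 0) = 4 - (z² + 4*z/5) = 4 + (-z² - 4*z/5) = 4 - z² - 4*z/5)
j(O, u) = -7 + u
j(H(-4), -2)² = (-7 - 2)² = (-9)² = 81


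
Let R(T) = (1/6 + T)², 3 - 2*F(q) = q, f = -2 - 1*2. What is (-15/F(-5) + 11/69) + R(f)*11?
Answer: 32716/207 ≈ 158.05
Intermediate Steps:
f = -4 (f = -2 - 2 = -4)
F(q) = 3/2 - q/2
R(T) = (⅙ + T)²
(-15/F(-5) + 11/69) + R(f)*11 = (-15/(3/2 - ½*(-5)) + 11/69) + ((1 + 6*(-4))²/36)*11 = (-15/(3/2 + 5/2) + 11*(1/69)) + ((1 - 24)²/36)*11 = (-15/4 + 11/69) + ((1/36)*(-23)²)*11 = (-15*¼ + 11/69) + ((1/36)*529)*11 = (-15/4 + 11/69) + (529/36)*11 = -991/276 + 5819/36 = 32716/207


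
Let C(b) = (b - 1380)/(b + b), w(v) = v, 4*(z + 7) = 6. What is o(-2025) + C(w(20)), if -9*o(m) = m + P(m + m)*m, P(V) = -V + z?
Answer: 1820407/2 ≈ 9.1020e+5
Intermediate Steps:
z = -11/2 (z = -7 + (¼)*6 = -7 + 3/2 = -11/2 ≈ -5.5000)
P(V) = -11/2 - V (P(V) = -V - 11/2 = -11/2 - V)
C(b) = (-1380 + b)/(2*b) (C(b) = (-1380 + b)/((2*b)) = (-1380 + b)*(1/(2*b)) = (-1380 + b)/(2*b))
o(m) = -m/9 - m*(-11/2 - 2*m)/9 (o(m) = -(m + (-11/2 - (m + m))*m)/9 = -(m + (-11/2 - 2*m)*m)/9 = -(m + m*(-11/2 - 2*m))/9 = -m/9 - m*(-11/2 - 2*m)/9)
o(-2025) + C(w(20)) = (1/18)*(-2025)*(9 + 4*(-2025)) + (½)*(-1380 + 20)/20 = (1/18)*(-2025)*(9 - 8100) + (½)*(1/20)*(-1360) = (1/18)*(-2025)*(-8091) - 34 = 1820475/2 - 34 = 1820407/2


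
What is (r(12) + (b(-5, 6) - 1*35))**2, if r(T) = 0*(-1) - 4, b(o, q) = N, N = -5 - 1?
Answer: 2025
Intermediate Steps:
N = -6
b(o, q) = -6
r(T) = -4 (r(T) = 0 - 4 = -4)
(r(12) + (b(-5, 6) - 1*35))**2 = (-4 + (-6 - 1*35))**2 = (-4 + (-6 - 35))**2 = (-4 - 41)**2 = (-45)**2 = 2025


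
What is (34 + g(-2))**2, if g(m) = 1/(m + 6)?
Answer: 18769/16 ≈ 1173.1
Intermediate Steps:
g(m) = 1/(6 + m)
(34 + g(-2))**2 = (34 + 1/(6 - 2))**2 = (34 + 1/4)**2 = (137/4)**2 = 18769/16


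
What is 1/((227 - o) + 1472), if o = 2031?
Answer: -1/332 ≈ -0.0030120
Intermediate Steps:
1/((227 - o) + 1472) = 1/((227 - 1*2031) + 1472) = 1/((227 - 2031) + 1472) = 1/(-1804 + 1472) = 1/(-332) = -1/332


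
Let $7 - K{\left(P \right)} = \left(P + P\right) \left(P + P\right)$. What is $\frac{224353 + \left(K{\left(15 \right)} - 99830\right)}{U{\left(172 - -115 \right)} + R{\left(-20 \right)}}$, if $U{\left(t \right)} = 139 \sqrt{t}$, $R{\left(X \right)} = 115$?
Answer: $- \frac{7108725}{2765951} + \frac{8592285 \sqrt{287}}{2765951} \approx 50.057$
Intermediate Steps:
$K{\left(P \right)} = 7 - 4 P^{2}$ ($K{\left(P \right)} = 7 - \left(P + P\right) \left(P + P\right) = 7 - 2 P 2 P = 7 - 4 P^{2}$)
$\frac{224353 + \left(K{\left(15 \right)} - 99830\right)}{U{\left(172 - -115 \right)} + R{\left(-20 \right)}} = \frac{224353 + \left(\left(7 - 4 \cdot 15^{2}\right) - 99830\right)}{139 \sqrt{172 - -115} + 115} = \frac{224353 + \left(\left(7 - 900\right) - 99830\right)}{139 \sqrt{172 + 115} + 115} = \frac{224353 + \left(\left(7 - 900\right) - 99830\right)}{139 \sqrt{287} + 115} = \frac{224353 - 100723}{115 + 139 \sqrt{287}} = \frac{123630}{115 + 139 \sqrt{287}}$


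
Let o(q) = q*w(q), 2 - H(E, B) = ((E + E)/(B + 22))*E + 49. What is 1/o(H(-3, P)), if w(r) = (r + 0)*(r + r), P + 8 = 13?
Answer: -27/5848414 ≈ -4.6166e-6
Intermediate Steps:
P = 5 (P = -8 + 13 = 5)
H(E, B) = -47 - 2*E²/(22 + B) (H(E, B) = 2 - (((E + E)/(B + 22))*E + 49) = 2 - (((2*E)/(22 + B))*E + 49) = 2 - ((2*E/(22 + B))*E + 49) = 2 - (2*E²/(22 + B) + 49) = 2 - (49 + 2*E²/(22 + B)) = 2 + (-49 - 2*E²/(22 + B)) = -47 - 2*E²/(22 + B))
w(r) = 2*r² (w(r) = r*(2*r) = 2*r²)
o(q) = 2*q³ (o(q) = q*(2*q²) = 2*q³)
1/o(H(-3, P)) = 1/(2*((-1034 - 47*5 - 2*(-3)²)/(22 + 5))³) = 1/(2*((-1034 - 235 - 2*9)/27)³) = 1/(2*((-1034 - 235 - 18)/27)³) = 1/(2*((1/27)*(-1287))³) = 1/(2*(-143/3)³) = 1/(2*(-2924207/27)) = 1/(-5848414/27) = -27/5848414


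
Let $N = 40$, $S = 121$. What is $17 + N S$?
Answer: $4857$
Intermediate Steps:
$17 + N S = 17 + 40 \cdot 121 = 17 + 4840 = 4857$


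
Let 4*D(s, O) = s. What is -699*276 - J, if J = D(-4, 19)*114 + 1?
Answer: -192811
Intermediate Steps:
D(s, O) = s/4
J = -113 (J = ((1/4)*(-4))*114 + 1 = -1*114 + 1 = -114 + 1 = -113)
-699*276 - J = -699*276 - 1*(-113) = -192924 + 113 = -192811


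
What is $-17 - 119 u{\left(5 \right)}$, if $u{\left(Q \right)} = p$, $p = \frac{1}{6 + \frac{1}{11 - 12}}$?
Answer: $- \frac{204}{5} \approx -40.8$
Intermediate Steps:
$p = \frac{1}{5}$ ($p = \frac{1}{6 + \frac{1}{-1}} = \frac{1}{6 - 1} = \frac{1}{5} \approx 0.2$)
$u{\left(Q \right)} = \frac{1}{5}$
$-17 - 119 u{\left(5 \right)} = -17 - \frac{119}{5} = - \frac{204}{5}$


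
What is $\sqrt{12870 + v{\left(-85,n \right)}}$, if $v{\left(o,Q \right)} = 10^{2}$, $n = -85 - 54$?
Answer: $\sqrt{12970} \approx 113.89$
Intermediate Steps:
$n = -139$
$v{\left(o,Q \right)} = 100$
$\sqrt{12870 + v{\left(-85,n \right)}} = \sqrt{12870 + 100} = \sqrt{12970}$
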